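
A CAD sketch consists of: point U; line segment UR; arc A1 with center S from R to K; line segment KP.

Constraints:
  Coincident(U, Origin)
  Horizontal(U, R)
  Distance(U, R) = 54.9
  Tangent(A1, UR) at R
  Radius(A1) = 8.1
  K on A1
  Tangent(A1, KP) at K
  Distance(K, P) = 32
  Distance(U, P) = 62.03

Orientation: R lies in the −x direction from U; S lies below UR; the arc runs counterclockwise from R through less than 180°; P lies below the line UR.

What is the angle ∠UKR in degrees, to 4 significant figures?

48.00°

Checks: |SK| = 8.100 ✓; ∠(SK, KP) = 90.00° ✓; |KP| = 32.00 ✓; |UP| = 62.03 ✓.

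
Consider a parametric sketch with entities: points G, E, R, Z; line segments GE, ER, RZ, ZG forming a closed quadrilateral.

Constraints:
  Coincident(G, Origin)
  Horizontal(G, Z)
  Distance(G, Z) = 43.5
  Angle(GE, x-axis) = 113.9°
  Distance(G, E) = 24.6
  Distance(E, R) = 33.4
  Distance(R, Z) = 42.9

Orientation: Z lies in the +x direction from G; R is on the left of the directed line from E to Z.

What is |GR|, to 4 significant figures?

41.60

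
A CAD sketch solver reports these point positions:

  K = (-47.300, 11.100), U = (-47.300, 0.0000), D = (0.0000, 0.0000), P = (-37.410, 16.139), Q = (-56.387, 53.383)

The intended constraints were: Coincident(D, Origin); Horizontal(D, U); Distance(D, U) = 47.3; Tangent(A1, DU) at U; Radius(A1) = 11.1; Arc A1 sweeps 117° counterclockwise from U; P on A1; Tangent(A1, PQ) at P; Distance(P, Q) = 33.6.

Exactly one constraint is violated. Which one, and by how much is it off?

Distance(P, Q) = 33.6 — off by 8.20.

D = (0.00, 0.00) ✓; D.y = 0.00, U.y = 0.00 ✓; |DU| = 47.30 ✓; ∠(KU, UD) = 90.00° ✓; |KU| = 11.10 ✓; bearing(K→P) − bearing(K→U) = 117.0° ✓; |KP| = 11.10 ✓; ∠(KP, PQ) = 90.00° ✓; |PQ| = 41.80 ✗.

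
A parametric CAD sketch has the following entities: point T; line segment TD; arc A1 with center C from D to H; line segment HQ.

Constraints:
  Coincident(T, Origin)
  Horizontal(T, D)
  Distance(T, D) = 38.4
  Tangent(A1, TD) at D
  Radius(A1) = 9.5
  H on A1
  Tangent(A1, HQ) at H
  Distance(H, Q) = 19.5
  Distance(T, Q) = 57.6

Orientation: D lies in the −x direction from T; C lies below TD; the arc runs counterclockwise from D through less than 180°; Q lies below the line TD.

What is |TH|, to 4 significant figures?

48.48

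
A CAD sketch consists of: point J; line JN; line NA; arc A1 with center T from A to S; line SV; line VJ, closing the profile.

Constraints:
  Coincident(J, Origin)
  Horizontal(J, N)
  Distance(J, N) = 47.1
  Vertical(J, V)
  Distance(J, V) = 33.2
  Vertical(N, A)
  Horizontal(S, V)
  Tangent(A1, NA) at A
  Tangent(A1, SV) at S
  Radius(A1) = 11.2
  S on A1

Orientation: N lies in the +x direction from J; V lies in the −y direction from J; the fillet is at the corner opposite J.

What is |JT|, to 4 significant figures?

42.10

J is at the origin; JN is horizontal with |JN| = 47.1 and N on the +x side, so N = (47.10, 0.000). J and V share the same x with |JV| = 33.2 and V on the −y side, so V = (0.000, -33.20). The virtual corner opposite J is at (47.10, -33.20). Since A1 is tangent to NA there, TA ⟂ NA and A1 meets SV tangentially, so TS is at right angles to SV, with radius 11.2, so the center T sits 11.2 in from both sides at T = (35.90, -22.00). Then |JT| = |T − J| = 42.10.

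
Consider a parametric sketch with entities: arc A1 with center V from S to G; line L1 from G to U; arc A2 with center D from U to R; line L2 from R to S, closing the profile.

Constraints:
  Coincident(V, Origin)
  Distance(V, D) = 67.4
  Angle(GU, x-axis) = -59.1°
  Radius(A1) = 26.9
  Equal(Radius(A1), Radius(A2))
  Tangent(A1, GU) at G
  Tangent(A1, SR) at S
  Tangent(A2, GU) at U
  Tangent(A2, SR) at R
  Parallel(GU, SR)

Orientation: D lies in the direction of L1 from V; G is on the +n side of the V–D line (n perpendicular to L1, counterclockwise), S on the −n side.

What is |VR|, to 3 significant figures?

72.6

The slot axis is L1's direction at -59.1°, so u = (cos -59.1°, sin -59.1°) = (0.514, -0.858) and n = (−sin -59.1°, cos -59.1°) = (0.858, 0.514). V is at the origin and D lies 67.4 along u from V, so D = 67.4·u = (34.6, -57.8). Tangency of A1 to both parallel lines with radius 26.9 puts G and S at V ± 26.9·n: G = (23.1, 13.8), S = (-23.1, -13.8). Equal radii place U and R the same way about D: U = D + 26.9·n = (57.7, -44.0), R = D − 26.9·n = (11.5, -71.6). Then |VR| = |R − V| = 72.6.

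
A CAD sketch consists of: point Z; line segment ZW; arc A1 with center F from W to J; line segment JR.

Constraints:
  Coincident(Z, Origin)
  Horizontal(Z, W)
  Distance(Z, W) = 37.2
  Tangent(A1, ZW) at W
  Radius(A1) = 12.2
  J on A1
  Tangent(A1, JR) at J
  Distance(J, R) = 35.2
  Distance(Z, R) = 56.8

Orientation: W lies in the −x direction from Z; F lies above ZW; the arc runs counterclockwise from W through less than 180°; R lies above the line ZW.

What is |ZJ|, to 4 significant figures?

28.58

Checks: |FW| = 12.20 ✓; |FJ| = 12.20 ✓; ∠(FJ, JR) = 90.00° ✓; |JR| = 35.20 ✓; |ZR| = 56.80 ✓.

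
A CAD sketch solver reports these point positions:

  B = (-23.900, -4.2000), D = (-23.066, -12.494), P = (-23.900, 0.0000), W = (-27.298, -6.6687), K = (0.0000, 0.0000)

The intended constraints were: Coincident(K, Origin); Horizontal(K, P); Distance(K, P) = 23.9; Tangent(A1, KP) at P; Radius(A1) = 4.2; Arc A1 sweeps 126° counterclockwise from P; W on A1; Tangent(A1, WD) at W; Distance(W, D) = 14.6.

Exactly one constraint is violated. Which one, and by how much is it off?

Distance(W, D) = 14.6 — off by 7.40.

K = (0.00, 0.00) ✓; K.y = 0.00, P.y = 0.00 ✓; |KP| = 23.90 ✓; ∠(BP, PK) = 90.00° ✓; |BP| = 4.200 ✓; bearing(B→W) − bearing(B→P) = 126.0° ✓; |BW| = 4.200 ✓; ∠(BW, WD) = 90.00° ✓; |WD| = 7.200 ✗.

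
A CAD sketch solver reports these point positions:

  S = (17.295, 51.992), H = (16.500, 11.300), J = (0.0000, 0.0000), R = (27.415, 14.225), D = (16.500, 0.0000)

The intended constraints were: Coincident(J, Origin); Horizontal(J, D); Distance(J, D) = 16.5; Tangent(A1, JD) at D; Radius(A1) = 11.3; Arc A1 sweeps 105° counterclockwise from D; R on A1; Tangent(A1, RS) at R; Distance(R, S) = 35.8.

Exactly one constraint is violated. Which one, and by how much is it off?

Distance(R, S) = 35.8 — off by 3.30.

J = (0.00, 0.00) ✓; J.y = 0.00, D.y = 0.00 ✓; |JD| = 16.50 ✓; ∠(HD, DJ) = 90.00° ✓; |HD| = 11.30 ✓; bearing(H→R) − bearing(H→D) = 105.0° ✓; |HR| = 11.30 ✓; ∠(HR, RS) = 90.00° ✓; |RS| = 39.10 ✗.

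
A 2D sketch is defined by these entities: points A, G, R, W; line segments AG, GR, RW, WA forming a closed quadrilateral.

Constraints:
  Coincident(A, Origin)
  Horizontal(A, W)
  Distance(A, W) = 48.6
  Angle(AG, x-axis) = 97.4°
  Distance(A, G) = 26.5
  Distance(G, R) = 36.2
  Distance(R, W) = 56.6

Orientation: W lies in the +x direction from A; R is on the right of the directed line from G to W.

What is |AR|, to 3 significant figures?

12.1

Checks: |GR| = 36.20 ✓; |RW| = 56.60 ✓.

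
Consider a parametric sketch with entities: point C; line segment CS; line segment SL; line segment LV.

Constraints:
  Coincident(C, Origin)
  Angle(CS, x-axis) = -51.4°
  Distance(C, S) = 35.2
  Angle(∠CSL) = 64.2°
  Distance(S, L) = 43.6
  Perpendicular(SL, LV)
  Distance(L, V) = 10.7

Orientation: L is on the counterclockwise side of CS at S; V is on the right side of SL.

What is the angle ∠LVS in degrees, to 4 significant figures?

76.21°

C is at the origin; CS runs at -51.4° with length 35.2, so S = 35.2·(cos -51.4°, sin -51.4°) = (21.96, -27.51). ∠CSL = 64.2°, so SL runs at -51.4° + (180° − 64.2°) = 64.40° from the x-axis; with |SL| = 43.6, L = S + 43.6·(cos 64.40°, sin 64.40°) = (40.80, 11.81). The perpendicularity gives LV at right angles to SL; with |LV| = 10.7 on the right of SL, V = L + 10.7·(0.9018, -0.4321) = (50.45, 7.187). Then cos ∠LVS = VL·VS / (|VL||VS|), giving 76.21°.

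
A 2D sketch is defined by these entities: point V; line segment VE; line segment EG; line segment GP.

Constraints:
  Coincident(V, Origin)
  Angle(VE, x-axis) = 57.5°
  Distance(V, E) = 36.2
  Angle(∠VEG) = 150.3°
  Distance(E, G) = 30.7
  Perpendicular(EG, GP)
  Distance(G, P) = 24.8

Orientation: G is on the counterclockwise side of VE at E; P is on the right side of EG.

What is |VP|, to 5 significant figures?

75.421

∠VEG = 150.3°, so EG runs at 57.5° + (180° − 150.3°) = 87.200° from the x-axis; with |EG| = 30.7, G = E + 30.7·(cos 87.200°, sin 87.200°) = (20.950, 61.194). The perpendicularity gives GP at right angles to EG; with |GP| = 24.8 on the right of EG, P = G + 24.8·(0.99881, -0.048850) = (45.720, 59.983). Then |VP| = |P − V| = 75.421.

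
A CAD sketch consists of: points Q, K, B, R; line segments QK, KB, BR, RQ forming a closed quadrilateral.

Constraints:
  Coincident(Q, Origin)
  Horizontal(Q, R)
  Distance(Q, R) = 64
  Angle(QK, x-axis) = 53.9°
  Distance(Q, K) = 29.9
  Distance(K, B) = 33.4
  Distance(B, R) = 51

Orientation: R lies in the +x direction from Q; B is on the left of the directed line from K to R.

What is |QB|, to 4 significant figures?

62.93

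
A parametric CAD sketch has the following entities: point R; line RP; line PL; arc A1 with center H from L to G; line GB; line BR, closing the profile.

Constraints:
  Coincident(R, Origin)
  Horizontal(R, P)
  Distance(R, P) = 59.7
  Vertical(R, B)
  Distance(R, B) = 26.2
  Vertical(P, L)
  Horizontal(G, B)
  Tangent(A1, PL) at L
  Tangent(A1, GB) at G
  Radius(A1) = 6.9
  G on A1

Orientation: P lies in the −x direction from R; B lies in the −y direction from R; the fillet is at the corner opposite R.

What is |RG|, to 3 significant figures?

58.9

The virtual corner opposite R is at (-59.7, -26.2). The tangent condition forces HL to be normal to PL and A1 meets GB tangentially, so HG is at right angles to GB, with radius 6.9, so the center H sits 6.9 in from both sides at H = (-52.8, -19.3). That places the tangent points at L = (-59.7, -19.3) on PL and G = (-52.8, -26.2) on GB. Then |RG| = |G − R| = 58.9.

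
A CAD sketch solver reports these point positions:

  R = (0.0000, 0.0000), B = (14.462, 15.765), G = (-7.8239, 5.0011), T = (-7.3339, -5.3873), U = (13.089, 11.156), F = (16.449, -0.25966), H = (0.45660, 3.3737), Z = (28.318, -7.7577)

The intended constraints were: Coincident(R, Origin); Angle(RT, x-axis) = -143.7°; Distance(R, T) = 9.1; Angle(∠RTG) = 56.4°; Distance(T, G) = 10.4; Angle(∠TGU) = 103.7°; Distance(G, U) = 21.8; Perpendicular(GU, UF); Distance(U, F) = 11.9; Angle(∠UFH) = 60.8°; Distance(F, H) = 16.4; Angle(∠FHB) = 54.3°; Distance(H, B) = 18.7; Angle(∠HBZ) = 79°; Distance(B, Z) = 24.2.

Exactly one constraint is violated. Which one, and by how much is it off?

Distance(B, Z) = 24.2 — off by 3.10.

R = (0.00, 0.00) ✓; RT at -143.7° ✓; |RT| = 9.100 ✓; ∠RTG = 56.40° ✓; |TG| = 10.40 ✓; ∠TGU = 103.7° ✓; |GU| = 21.80 ✓; ∠(GU, UF) = 90.00° ✓; |UF| = 11.90 ✓; ∠UFH = 60.80° ✓; |FH| = 16.40 ✓; ∠FHB = 54.30° ✓; |HB| = 18.70 ✓; ∠HBZ = 79.00° ✓; |BZ| = 27.30 ✗.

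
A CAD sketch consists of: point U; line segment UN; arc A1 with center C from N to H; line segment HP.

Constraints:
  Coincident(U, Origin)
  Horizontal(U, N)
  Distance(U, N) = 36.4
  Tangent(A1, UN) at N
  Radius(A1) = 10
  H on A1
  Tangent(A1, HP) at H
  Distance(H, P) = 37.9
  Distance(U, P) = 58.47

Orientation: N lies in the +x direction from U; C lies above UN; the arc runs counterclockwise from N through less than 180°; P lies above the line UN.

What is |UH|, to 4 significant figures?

47.71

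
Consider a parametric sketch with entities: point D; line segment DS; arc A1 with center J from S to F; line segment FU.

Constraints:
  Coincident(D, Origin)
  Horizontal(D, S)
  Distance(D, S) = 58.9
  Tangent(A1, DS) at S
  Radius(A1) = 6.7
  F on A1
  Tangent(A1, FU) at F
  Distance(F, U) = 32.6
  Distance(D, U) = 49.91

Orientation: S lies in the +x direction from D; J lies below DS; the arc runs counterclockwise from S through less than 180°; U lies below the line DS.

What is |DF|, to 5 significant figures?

53.082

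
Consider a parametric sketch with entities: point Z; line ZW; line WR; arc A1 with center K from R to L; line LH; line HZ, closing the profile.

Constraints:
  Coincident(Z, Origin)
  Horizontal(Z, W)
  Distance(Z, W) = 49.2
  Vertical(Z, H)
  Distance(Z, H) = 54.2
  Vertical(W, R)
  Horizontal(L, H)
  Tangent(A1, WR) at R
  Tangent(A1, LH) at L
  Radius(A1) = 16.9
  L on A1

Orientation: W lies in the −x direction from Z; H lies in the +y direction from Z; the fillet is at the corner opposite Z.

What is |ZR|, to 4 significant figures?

61.74

Z is at the origin; Z and W share the same y with |ZW| = 49.2 and W on the −x side, so W = (-49.20, 0.000). ZH is vertical with |ZH| = 54.2 and H on the +y side, so H = (0.000, 54.20). The virtual corner opposite Z is at (-49.20, 54.20). Tangency of A1 to WR means the radius KR is perpendicular to WR and A1 meets LH tangentially, so KL is at right angles to LH, with radius 16.9, so the center K sits 16.9 in from both sides at K = (-32.30, 37.30). That places the tangent points at R = (-49.20, 37.30) on WR and L = (-32.30, 54.20) on LH. Then |ZR| = |R − Z| = 61.74.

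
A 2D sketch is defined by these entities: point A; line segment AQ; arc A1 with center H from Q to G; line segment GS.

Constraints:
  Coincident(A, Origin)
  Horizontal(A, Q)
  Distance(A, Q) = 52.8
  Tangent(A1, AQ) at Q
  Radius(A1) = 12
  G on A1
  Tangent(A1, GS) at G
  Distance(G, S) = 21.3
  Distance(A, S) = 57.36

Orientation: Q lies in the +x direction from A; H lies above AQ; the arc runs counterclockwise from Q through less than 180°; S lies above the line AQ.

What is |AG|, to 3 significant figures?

64.4

Checks: |HG| = 12.00 ✓; ∠(HG, GS) = 90.00° ✓; |GS| = 21.30 ✓; |AS| = 57.36 ✓.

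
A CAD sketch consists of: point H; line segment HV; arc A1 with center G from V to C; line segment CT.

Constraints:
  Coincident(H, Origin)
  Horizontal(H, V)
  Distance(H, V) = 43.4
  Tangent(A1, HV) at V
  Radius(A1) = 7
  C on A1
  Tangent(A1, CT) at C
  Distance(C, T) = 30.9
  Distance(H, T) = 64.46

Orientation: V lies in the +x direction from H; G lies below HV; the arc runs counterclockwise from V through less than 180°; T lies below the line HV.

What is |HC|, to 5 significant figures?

38.747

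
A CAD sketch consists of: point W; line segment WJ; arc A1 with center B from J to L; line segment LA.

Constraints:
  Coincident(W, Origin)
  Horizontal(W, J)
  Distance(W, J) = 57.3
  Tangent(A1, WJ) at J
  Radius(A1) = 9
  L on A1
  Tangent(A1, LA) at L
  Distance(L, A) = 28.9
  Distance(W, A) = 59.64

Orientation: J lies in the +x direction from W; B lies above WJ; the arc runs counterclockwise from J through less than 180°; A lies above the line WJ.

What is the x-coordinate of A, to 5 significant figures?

46.542

Checks: ∠(BJ, JW) = 90.00° ✓; |BJ| = 9.000 ✓; |BL| = 9.000 ✓; ∠(BL, LA) = 90.00° ✓; |LA| = 28.90 ✓; |WA| = 59.64 ✓.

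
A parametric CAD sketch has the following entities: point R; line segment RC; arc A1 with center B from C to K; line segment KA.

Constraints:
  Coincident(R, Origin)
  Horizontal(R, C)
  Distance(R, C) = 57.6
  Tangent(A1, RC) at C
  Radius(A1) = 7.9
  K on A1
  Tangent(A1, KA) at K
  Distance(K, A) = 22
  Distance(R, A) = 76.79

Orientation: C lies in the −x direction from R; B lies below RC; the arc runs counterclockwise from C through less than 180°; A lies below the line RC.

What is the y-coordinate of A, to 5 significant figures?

-26.157

R is at the origin; RC is horizontal with |RC| = 57.6 and C on the −x side, so C = (-57.600, 0.0000). A1 meets RC tangentially, so BC is at right angles to RC, so B = C + (0, -7.9) = (-57.600, -7.9000). Since BK ⟂ KA (tangency), |BA| = √(7.9² + 22.0²) = 23.375 regardless of where K sits on A1. So A lies on both circle(R, 76.79) and circle(B, 23.375); the below-RC intersection is A = (-72.198, -26.157). K is the foot of the tangent from A: K = (-65.074, -5.3421).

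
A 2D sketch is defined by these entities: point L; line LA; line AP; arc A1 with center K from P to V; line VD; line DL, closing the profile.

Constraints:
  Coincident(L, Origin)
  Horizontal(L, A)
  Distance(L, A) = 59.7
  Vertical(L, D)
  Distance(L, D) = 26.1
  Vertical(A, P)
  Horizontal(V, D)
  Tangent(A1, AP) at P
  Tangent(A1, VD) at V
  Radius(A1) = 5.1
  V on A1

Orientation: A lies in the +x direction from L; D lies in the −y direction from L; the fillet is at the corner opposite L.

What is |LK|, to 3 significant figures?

58.5

L is at the origin; L and A share the same y with |LA| = 59.7 and A on the +x side, so A = (59.7, 0.00). LD is vertical with |LD| = 26.1 and D on the −y side, so D = (0.00, -26.1). The virtual corner opposite L is at (59.7, -26.1). Tangency of A1 to AP means the radius KP is perpendicular to AP and the tangent condition forces KV to be normal to VD, with radius 5.1, so the center K sits 5.1 in from both sides at K = (54.6, -21.0). Then |LK| = |K − L| = 58.5.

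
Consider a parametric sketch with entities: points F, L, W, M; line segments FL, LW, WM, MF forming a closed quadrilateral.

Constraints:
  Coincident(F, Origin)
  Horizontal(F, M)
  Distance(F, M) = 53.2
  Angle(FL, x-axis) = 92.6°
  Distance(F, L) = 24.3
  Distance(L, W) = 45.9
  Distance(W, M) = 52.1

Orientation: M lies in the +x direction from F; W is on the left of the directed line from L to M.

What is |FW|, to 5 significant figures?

61.979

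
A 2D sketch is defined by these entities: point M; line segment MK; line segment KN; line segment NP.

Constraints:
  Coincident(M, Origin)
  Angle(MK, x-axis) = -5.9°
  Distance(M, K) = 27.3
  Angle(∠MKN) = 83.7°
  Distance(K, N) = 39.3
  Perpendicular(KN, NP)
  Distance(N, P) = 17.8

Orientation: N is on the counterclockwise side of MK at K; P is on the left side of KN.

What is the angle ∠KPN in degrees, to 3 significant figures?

65.6°

M is at the origin; MK runs at -5.9° with length 27.3, so K = 27.3·(cos -5.9°, sin -5.9°) = (27.2, -2.81). ∠MKN = 83.7°, so KN runs at -5.9° + (180° − 83.7°) = 90.4° from the x-axis; with |KN| = 39.3, N = K + 39.3·(cos 90.4°, sin 90.4°) = (26.9, 36.5). KN ⟂ NP; with |NP| = 17.8 on the left of KN, P = N + 17.8·(-1.00, -0.00698) = (9.08, 36.4). Then cos ∠KPN = PK·PN / (|PK||PN|), giving 65.6°.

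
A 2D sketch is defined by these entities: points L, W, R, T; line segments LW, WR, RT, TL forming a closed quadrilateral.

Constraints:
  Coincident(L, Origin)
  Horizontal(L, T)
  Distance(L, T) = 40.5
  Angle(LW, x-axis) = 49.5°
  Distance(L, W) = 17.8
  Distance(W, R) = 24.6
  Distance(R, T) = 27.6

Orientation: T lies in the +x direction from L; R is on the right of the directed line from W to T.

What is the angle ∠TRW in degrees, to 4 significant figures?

75.23°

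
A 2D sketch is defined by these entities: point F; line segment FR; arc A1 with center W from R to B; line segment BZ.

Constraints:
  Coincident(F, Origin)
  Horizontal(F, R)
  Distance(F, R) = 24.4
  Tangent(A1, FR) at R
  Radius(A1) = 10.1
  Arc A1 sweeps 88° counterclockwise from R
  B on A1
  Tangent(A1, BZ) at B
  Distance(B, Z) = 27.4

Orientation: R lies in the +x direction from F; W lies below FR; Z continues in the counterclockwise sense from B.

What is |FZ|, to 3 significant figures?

39.5

F is at the origin; F and R share the same y with |FR| = 24.4 and R on the +x side, so R = (24.4, 0.00). Tangency of A1 to FR means the radius WR is perpendicular to FR, so W = R + (0, -10.1) = (24.4, -10.1). On A1, R sits at bearing 90° from W; an 88° counterclockwise sweep puts B at bearing 178°, so B = W + 10.1·(cos 178°, sin 178°) = (14.3, -9.75). The tangent condition forces WB to be normal to BZ, so BZ runs along (−sin 178°, cos 178°); with |BZ| = 27.4, Z = (13.3, -37.1). Then |FZ| = |Z − F| = 39.5.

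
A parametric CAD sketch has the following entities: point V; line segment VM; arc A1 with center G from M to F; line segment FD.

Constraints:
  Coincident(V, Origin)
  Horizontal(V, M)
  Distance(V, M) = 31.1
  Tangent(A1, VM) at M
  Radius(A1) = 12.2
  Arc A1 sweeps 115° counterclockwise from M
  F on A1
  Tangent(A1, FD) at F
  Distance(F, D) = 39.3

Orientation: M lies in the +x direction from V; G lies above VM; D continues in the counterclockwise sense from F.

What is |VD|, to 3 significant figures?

58.8

V is at the origin; VM is horizontal with |VM| = 31.1 and M on the +x side, so M = (31.1, 0.00). Since A1 is tangent to VM there, GM ⟂ VM, so G = M + (0, 12.2) = (31.1, 12.2). On A1, M sits at bearing -90° from G; a 115° counterclockwise sweep puts F at bearing 25°, so F = G + 12.2·(cos 25°, sin 25°) = (42.2, 17.4). Tangency of A1 to FD means the radius GF is perpendicular to FD, so FD runs along (−sin 25°, cos 25°); with |FD| = 39.3, D = (25.5, 53.0). Then |VD| = |D − V| = 58.8.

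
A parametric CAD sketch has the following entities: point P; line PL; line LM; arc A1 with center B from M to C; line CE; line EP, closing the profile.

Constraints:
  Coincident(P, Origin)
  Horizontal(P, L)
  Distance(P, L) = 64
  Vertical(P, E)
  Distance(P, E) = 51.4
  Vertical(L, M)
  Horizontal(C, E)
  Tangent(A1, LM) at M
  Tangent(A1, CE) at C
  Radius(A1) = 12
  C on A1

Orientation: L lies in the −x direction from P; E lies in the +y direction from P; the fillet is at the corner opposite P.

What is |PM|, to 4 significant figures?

75.16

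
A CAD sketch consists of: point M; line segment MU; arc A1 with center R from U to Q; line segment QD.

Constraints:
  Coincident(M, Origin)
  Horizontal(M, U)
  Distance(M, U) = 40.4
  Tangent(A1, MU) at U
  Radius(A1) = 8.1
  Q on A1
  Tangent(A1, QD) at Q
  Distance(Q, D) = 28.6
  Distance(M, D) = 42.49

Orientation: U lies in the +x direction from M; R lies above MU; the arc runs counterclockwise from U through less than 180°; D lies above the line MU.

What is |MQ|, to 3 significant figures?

48.1

M is at the origin; MU is horizontal with |MU| = 40.4 and U on the +x side, so U = (40.4, 0.00). Tangency of A1 to MU means the radius RU is perpendicular to MU, so R = U + (0, 8.1) = (40.4, 8.10). Since RQ ⟂ QD (tangency), |RD| = √(8.1² + 28.6²) = 29.7 regardless of where Q sits on A1. So D lies on both circle(M, 42.49) and circle(R, 29.7); the above-MU intersection is D = (25.6, 33.9). Q is the foot of the tangent from D: Q = (46.1, 13.9).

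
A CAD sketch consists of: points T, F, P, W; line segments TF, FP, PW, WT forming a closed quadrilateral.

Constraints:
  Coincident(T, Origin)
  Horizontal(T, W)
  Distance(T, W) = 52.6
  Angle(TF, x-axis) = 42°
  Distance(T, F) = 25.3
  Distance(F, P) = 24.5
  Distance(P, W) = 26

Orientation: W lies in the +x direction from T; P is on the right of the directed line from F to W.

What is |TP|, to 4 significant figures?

27.97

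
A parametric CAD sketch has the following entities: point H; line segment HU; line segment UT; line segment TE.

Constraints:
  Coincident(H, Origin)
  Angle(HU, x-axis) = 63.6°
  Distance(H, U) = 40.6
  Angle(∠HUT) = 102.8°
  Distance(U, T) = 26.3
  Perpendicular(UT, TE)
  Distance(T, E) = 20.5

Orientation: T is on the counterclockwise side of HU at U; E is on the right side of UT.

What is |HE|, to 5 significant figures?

69.690

H is at the origin; HU runs at 63.6° with length 40.6, so U = 40.6·(cos 63.6°, sin 63.6°) = (18.052, 36.366). ∠HUT = 102.8°, so UT runs at 63.6° + (180° − 102.8°) = 140.80° from the x-axis; with |UT| = 26.3, T = U + 26.3·(cos 140.80°, sin 140.80°) = (-2.3289, 52.988). UT ⟂ TE; with |TE| = 20.5 on the right of UT, E = T + 20.5·(0.63203, 0.77494) = (10.628, 68.875). Then |HE| = |E − H| = 69.690.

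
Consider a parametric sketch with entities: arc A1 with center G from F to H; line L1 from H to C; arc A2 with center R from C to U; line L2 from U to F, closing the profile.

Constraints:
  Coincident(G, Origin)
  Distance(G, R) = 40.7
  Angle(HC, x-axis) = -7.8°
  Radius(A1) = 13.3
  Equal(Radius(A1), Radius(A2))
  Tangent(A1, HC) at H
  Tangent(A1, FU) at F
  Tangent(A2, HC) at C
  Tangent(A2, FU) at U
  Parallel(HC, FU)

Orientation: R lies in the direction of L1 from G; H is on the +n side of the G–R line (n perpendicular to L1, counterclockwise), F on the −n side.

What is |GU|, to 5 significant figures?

42.818

Tangency of A1 to both parallel lines with radius 13.3 puts H and F at G ± 13.3·n: H = (1.8050, 13.177), F = (-1.8050, -13.177). Equal radii place C and U the same way about R: C = R + 13.3·n = (42.128, 7.6533), U = R − 13.3·n = (38.518, -18.701). Then |GU| = |U − G| = 42.818.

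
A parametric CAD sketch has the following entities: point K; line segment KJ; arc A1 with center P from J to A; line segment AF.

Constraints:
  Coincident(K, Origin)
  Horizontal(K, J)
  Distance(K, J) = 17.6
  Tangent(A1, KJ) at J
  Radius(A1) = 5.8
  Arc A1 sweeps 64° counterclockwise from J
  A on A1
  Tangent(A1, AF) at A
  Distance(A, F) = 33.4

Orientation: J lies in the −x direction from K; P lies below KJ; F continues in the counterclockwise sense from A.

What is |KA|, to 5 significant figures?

23.044

Since A1 is tangent to KJ there, PJ ⟂ KJ, so P = J + (0, -5.8) = (-17.600, -5.8000). On A1, J sits at bearing 90° from P; a 64° counterclockwise sweep puts A at bearing 154°, so A = P + 5.8·(cos 154°, sin 154°) = (-22.813, -3.2574). Then |KA| = |A − K| = 23.044.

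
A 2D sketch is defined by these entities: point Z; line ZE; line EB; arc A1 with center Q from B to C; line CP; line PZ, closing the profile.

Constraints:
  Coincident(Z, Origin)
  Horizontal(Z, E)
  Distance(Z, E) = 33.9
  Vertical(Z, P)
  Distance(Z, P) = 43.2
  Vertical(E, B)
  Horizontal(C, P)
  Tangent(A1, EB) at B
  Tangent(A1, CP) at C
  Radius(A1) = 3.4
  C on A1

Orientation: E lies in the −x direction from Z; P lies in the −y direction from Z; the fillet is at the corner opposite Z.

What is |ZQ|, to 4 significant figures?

50.14

Z is at the origin; Z and E share the same y with |ZE| = 33.9 and E on the −x side, so E = (-33.90, 0.000). ZP is vertical with |ZP| = 43.2 and P on the −y side, so P = (0.000, -43.20). The virtual corner opposite Z is at (-33.90, -43.20). Tangency of A1 to EB means the radius QB is perpendicular to EB and since A1 is tangent to CP there, QC ⟂ CP, with radius 3.4, so the center Q sits 3.4 in from both sides at Q = (-30.50, -39.80). Then |ZQ| = |Q − Z| = 50.14.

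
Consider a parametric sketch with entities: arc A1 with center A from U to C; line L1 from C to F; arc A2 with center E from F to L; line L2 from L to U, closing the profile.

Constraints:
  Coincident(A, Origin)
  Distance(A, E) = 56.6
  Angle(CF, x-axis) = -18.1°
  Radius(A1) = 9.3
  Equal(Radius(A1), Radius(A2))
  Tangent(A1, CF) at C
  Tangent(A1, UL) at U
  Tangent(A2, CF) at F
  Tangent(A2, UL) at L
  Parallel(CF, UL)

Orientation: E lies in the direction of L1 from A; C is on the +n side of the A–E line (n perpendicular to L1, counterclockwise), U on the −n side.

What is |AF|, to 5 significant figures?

57.359

The slot axis is L1's direction at -18.1°, so u = (cos -18.1°, sin -18.1°) = (0.95052, -0.31068) and n = (−sin -18.1°, cos -18.1°) = (0.31068, 0.95052). A is at the origin and E lies 56.6 along u from A, so E = 56.6·u = (53.799, -17.584). Tangency of A1 to both parallel lines with radius 9.3 puts C and U at A ± 9.3·n: C = (2.8893, 8.8398), U = (-2.8893, -8.8398). Equal radii place F and L the same way about E: F = E + 9.3·n = (56.688, -8.7445), L = E − 9.3·n = (50.910, -26.424). Then |AF| = |F − A| = 57.359.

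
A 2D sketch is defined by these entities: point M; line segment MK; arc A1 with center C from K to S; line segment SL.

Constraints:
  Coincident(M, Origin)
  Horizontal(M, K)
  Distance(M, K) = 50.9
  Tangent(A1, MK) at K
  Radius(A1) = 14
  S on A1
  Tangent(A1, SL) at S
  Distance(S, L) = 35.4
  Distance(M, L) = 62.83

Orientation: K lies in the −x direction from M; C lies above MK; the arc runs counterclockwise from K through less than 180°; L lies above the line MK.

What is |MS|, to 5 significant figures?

39.659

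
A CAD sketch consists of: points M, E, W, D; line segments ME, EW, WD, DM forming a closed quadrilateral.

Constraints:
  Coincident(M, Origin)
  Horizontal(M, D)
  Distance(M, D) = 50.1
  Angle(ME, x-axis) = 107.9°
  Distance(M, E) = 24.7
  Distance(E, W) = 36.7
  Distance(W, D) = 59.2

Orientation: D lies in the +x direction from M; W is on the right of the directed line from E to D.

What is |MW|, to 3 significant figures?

15.2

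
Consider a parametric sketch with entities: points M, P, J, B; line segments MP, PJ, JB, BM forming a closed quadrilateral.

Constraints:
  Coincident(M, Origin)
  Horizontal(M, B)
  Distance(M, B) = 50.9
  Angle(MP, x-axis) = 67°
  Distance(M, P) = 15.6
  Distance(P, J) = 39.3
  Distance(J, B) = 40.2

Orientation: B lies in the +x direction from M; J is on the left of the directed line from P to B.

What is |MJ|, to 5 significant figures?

53.366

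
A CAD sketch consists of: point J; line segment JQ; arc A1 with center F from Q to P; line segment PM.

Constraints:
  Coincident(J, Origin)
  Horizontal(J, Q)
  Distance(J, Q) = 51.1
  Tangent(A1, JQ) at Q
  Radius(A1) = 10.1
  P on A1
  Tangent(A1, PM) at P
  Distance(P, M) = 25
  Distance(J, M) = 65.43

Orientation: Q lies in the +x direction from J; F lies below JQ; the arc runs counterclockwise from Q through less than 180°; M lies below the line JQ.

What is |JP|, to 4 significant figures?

44.75

Checks: |FP| = 10.10 ✓; ∠(FP, PM) = 90.00° ✓; |PM| = 25.00 ✓; |JM| = 65.43 ✓.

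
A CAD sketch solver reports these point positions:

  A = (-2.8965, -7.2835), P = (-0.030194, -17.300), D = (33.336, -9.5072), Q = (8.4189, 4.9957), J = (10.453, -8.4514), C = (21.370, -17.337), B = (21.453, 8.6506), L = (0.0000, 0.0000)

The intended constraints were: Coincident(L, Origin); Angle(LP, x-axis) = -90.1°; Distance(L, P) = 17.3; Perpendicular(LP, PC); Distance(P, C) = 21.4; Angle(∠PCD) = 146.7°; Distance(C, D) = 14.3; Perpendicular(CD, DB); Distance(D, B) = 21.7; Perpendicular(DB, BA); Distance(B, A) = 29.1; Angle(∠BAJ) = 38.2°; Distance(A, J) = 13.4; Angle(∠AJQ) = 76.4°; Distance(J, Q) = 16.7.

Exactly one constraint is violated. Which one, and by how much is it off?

Distance(J, Q) = 16.7 — off by 3.10.

L = (0.00, 0.00) ✓; LP at -90.10° ✓; |LP| = 17.30 ✓; ∠(LP, PC) = 90.00° ✓; |PC| = 21.40 ✓; ∠PCD = 146.7° ✓; |CD| = 14.30 ✓; ∠(CD, DB) = 90.00° ✓; |DB| = 21.70 ✓; ∠(DB, BA) = 90.00° ✓; |BA| = 29.10 ✓; ∠BAJ = 38.20° ✓; |AJ| = 13.40 ✓; ∠AJQ = 76.40° ✓; |JQ| = 13.60 ✗.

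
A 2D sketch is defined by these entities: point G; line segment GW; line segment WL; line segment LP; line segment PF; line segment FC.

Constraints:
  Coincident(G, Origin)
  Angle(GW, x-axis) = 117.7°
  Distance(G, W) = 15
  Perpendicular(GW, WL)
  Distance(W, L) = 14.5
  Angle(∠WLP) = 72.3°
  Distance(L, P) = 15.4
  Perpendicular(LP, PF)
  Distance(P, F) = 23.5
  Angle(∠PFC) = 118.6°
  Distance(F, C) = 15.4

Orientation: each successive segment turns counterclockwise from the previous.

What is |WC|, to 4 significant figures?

17.24

LP is perpendicular to PF, so PF runs at 45.40°; with |PF| = 23.5, F = (7.655, 12.46). ∠PFC = 118.6° gives FC at 106.8° from the x-axis; with |FC| = 15.4, C = (3.204, 27.20). Then |WC| = |C − W| = 17.24.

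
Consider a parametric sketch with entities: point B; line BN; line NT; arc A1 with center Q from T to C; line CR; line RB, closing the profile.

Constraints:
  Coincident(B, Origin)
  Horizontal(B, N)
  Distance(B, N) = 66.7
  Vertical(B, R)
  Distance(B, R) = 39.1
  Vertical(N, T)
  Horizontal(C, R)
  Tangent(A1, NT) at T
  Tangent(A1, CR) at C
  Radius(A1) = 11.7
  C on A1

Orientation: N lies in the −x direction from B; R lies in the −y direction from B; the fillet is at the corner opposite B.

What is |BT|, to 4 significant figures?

72.11

B is at the origin; B and N share the same y with |BN| = 66.7 and N on the −x side, so N = (-66.70, 0.000). B and R share the same x with |BR| = 39.1 and R on the −y side, so R = (0.000, -39.10). The virtual corner opposite B is at (-66.70, -39.10). The tangent condition forces QT to be normal to NT and since A1 is tangent to CR there, QC ⟂ CR, with radius 11.7, so the center Q sits 11.7 in from both sides at Q = (-55.00, -27.40). That places the tangent points at T = (-66.70, -27.40) on NT and C = (-55.00, -39.10) on CR. Then |BT| = |T − B| = 72.11.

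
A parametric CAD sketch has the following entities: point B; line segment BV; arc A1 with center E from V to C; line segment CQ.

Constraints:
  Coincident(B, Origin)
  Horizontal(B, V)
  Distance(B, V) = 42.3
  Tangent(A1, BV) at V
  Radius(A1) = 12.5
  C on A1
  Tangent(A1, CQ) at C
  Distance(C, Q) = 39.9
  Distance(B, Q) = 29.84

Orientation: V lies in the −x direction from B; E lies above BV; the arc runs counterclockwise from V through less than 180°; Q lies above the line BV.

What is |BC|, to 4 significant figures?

34.17

Checks: B = (0.00, 0.00) ✓; |EC| = 12.50 ✓; ∠(EC, CQ) = 90.00° ✓; |CQ| = 39.90 ✓; |BQ| = 29.84 ✓.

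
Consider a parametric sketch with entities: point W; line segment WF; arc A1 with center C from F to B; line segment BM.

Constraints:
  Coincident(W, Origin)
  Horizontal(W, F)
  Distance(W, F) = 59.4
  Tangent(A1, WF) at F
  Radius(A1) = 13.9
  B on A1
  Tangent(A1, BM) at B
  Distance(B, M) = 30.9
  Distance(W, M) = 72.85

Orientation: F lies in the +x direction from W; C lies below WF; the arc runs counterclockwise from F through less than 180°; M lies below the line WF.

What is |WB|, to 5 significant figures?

49.502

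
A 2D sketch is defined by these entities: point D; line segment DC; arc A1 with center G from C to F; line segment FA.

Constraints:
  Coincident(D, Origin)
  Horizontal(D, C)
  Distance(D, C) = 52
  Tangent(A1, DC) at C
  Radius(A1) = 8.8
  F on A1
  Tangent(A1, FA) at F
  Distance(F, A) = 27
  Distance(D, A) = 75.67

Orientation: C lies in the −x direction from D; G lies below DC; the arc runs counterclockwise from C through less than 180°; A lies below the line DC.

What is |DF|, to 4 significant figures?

60.68

Checks: ∠(GC, CD) = 90.00° ✓; |GC| = 8.800 ✓; |GF| = 8.800 ✓; ∠(GF, FA) = 90.00° ✓; |FA| = 27.00 ✓; |DA| = 75.67 ✓.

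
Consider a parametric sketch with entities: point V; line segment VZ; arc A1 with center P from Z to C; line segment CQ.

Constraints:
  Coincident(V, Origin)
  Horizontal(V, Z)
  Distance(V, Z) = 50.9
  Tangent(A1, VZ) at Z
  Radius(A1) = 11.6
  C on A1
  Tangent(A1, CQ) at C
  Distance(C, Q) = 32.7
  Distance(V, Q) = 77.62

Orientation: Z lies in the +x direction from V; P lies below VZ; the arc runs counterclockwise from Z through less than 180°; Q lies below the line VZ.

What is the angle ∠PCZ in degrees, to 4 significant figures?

23.98°

V is at the origin; VZ is horizontal with |VZ| = 50.9 and Z on the +x side, so Z = (50.90, 0.000). The tangent condition forces PZ to be normal to VZ, so P = Z + (0, -11.6) = (50.90, -11.60). Since PC ⟂ CQ (tangency), |PQ| = √(11.6² + 32.7²) = 34.70 regardless of where C sits on A1. So Q lies on both circle(V, 77.62) and circle(P, 34.70); the below-VZ intersection is Q = (64.18, -43.65). C is the foot of the tangent from Q: C = (42.28, -19.37).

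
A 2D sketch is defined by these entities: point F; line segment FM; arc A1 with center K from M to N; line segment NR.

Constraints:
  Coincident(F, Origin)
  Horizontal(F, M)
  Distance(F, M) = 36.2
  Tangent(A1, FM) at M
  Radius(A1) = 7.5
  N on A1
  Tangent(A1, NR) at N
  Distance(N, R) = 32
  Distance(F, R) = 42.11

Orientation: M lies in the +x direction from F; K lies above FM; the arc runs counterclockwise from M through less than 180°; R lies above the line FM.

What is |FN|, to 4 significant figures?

43.66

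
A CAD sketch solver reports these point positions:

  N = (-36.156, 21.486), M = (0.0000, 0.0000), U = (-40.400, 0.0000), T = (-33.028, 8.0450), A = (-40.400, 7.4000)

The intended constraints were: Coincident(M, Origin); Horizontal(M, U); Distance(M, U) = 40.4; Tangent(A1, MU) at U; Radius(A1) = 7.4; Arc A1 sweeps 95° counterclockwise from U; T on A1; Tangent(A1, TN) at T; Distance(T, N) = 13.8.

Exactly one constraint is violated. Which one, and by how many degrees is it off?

Tangent(A1, TN) at T — off by 8.10°.

M = (0.00, 0.00) ✓; M.y = 0.00, U.y = 0.00 ✓; |MU| = 40.40 ✓; ∠(AU, UM) = 90.00° ✓; |AU| = 7.400 ✓; bearing(A→T) − bearing(A→U) = 95.00° ✓; |AT| = 7.400 ✓; ∠(AT, TN) = 81.90° ✗; |TN| = 13.80 ✓.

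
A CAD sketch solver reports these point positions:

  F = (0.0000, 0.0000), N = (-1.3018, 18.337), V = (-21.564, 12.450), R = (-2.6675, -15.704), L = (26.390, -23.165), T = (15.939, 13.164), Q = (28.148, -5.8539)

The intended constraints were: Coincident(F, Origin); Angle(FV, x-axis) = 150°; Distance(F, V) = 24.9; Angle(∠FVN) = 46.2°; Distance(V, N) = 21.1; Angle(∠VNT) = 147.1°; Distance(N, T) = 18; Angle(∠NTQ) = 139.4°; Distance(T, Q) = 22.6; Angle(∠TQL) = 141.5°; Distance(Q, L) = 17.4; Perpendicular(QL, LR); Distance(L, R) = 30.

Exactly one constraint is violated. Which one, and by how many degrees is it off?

Perpendicular(QL, LR) — off by 8.60°.

F = (0.00, 0.00) ✓; FV at 150.0° ✓; |FV| = 24.90 ✓; ∠FVN = 46.20° ✓; |VN| = 21.10 ✓; ∠VNT = 147.1° ✓; |NT| = 18.00 ✓; ∠NTQ = 139.4° ✓; |TQ| = 22.60 ✓; ∠TQL = 141.5° ✓; |QL| = 17.40 ✓; ∠(QL, LR) = 98.60° ✗; |LR| = 30.00 ✓.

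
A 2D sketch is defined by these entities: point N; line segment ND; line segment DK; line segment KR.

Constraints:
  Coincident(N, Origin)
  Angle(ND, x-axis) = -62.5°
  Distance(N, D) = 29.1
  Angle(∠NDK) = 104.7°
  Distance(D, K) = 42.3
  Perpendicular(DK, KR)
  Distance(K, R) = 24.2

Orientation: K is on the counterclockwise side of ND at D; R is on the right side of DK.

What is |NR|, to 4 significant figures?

72.17

N is at the origin; ND runs at -62.5° with length 29.1, so D = 29.1·(cos -62.5°, sin -62.5°) = (13.44, -25.81). ∠NDK = 104.7°, so DK runs at -62.5° + (180° − 104.7°) = 12.80° from the x-axis; with |DK| = 42.3, K = D + 42.3·(cos 12.80°, sin 12.80°) = (54.69, -16.44). DK is perpendicular to KR; with |KR| = 24.2 on the right of DK, R = K + 24.2·(0.2215, -0.9751) = (60.05, -40.04). Then |NR| = |R − N| = 72.17.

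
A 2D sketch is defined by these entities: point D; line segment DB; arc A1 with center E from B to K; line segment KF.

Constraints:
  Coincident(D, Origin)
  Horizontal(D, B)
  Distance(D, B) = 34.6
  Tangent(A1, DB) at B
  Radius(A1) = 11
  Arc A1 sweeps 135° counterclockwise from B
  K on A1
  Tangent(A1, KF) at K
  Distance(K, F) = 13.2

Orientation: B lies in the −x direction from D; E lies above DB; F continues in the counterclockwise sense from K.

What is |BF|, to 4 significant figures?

28.15

On A1, B sits at bearing -90° from E; a 135° counterclockwise sweep puts K at bearing 45°, so K = E + 11.0·(cos 45°, sin 45°) = (-26.82, 18.78). Tangency of A1 to KF means the radius EK is perpendicular to KF, so KF runs along (−sin 45°, cos 45°); with |KF| = 13.2, F = (-36.16, 28.11). Then |BF| = |F − B| = 28.15.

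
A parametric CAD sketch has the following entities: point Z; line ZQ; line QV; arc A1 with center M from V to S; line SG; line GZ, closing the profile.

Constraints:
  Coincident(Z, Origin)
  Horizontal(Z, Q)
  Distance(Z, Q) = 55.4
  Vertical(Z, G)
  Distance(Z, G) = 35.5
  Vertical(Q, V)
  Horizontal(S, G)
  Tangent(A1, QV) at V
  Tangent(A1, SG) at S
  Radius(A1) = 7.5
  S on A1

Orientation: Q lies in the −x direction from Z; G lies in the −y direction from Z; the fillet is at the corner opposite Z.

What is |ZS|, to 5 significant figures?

59.621

Z is at the origin; ZQ is horizontal with |ZQ| = 55.4 and Q on the −x side, so Q = (-55.400, 0.0000). Z and G share the same x with |ZG| = 35.5 and G on the −y side, so G = (0.0000, -35.500). The virtual corner opposite Z is at (-55.400, -35.500). Since A1 is tangent to QV there, MV ⟂ QV and tangency of A1 to SG means the radius MS is perpendicular to SG, with radius 7.5, so the center M sits 7.5 in from both sides at M = (-47.900, -28.000). That places the tangent points at V = (-55.400, -28.000) on QV and S = (-47.900, -35.500) on SG. Then |ZS| = |S − Z| = 59.621.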